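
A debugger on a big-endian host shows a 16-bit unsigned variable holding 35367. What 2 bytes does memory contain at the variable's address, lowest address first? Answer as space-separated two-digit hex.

8A 27

35367 in hexadecimal, padded to 16 bits, is 0x8A27.
Split into bytes (most-significant first): 8A 27.
Big-endian: lowest address holds the most-significant byte.
So the memory order matches the most-significant-first order: 8A 27.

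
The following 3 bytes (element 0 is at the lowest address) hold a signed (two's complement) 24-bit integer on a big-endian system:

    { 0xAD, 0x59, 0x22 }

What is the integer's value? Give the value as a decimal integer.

Big-endian stores the most-significant byte at the lowest address.
The bytes are already most-significant first: 0xAD5922.
Top bit is set, so as a signed 24-bit value this is 0xAD5922 − 2^24 = -5416670.

-5416670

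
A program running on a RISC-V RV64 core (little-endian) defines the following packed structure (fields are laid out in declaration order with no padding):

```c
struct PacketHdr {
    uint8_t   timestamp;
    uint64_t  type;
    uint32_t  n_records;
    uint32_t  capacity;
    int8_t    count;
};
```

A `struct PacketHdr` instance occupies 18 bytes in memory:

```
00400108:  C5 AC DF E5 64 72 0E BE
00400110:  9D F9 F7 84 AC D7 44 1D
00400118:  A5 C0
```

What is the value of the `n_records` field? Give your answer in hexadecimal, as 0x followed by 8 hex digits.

0xAC84F7F9

`n_records` follows `timestamp` (1 B), `type` (8 B), so it starts at offset 1 + 8 = 9 and occupies 4 bytes.
Bytes at offsets 9..12: F9 F7 84 AC.
Little-endian stores the least-significant byte at the lowest address.
Reassemble most-significant byte first: AC 84 F7 F9 → 0xAC84F7F9.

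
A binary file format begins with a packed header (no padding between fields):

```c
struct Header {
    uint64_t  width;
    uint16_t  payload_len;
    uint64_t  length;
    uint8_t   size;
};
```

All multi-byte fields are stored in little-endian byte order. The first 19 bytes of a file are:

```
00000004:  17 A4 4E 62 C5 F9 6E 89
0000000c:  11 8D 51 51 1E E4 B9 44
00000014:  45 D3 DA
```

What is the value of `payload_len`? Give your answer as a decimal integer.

36113

`payload_len` follows `width` (8 bytes), so it starts at byte offset 8 and occupies 2 bytes.
Bytes at offsets 8..9: 11 8D.
Little-endian stores the least-significant byte at the lowest address.
Reassemble most-significant byte first: 8D 11 → 0x8D11.
0x8D11 = 36113.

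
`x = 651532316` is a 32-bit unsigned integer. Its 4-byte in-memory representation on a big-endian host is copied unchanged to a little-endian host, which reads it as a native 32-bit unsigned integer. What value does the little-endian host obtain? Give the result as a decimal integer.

651532316 in 32-bit hexadecimal is 0x26D5981C.
Stored big-endian, the bytes at ascending addresses are 26 D5 98 1C.
Read back as little-endian, the first byte is least significant, giving 0x1C98D526.
0x1C98D526 = 479778086.

479778086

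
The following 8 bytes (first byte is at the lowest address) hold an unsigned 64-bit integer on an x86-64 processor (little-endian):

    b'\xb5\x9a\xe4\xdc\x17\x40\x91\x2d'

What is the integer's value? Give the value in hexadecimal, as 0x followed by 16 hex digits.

Little-endian: lowest address holds the least-significant byte.
Reassemble most-significant byte first: 2D 91 40 17 DC E4 9A B5 → 0x2D914017DCE49AB5.

0x2D914017DCE49AB5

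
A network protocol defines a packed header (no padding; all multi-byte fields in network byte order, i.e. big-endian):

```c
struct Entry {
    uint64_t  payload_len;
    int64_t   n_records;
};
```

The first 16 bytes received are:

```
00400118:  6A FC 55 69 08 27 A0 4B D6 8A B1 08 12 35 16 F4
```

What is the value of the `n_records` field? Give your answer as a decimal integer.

-2987380754583578892

`n_records` follows `payload_len` (8 bytes), so it starts at byte offset 8 and occupies 8 bytes.
Bytes at offsets 8..15: D6 8A B1 08 12 35 16 F4.
Big-endian stores the most-significant byte at the lowest address.
The bytes are already most-significant first: 0xD68AB108123516F4.
Top bit is set, so as a signed 64-bit value this is 0xD68AB108123516F4 − 2^64 = -2987380754583578892.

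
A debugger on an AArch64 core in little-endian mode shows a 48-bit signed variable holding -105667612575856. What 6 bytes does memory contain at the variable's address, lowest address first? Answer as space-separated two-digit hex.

90 F7 7C 57 E5 9F

Two's complement of -105667612575856 in 48 bits: 105667612575856 = 0x601AA8830870; invert → 0x9FE5577CF78F; add 1 → 0x9FE5577CF790.
Split into bytes (most-significant first): 9F E5 57 7C F7 90.
Little-endian: lowest address holds the least-significant byte.
So at ascending addresses the bytes are 90 F7 7C 57 E5 9F.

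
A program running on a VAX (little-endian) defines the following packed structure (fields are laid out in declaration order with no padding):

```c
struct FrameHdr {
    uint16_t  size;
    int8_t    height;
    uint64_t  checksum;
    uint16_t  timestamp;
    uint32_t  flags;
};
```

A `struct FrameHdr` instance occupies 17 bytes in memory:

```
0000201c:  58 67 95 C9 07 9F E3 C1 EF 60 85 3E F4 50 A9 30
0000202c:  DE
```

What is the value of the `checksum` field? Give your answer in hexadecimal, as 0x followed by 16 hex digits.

`checksum` follows `size` (2 B), `height` (1 B), so it starts at offset 2 + 1 = 3 and occupies 8 bytes.
Bytes at offsets 3..10: C9 07 9F E3 C1 EF 60 85.
In little-endian order the low byte comes first in memory.
Reassemble most-significant byte first: 85 60 EF C1 E3 9F 07 C9 → 0x8560EFC1E39F07C9.

0x8560EFC1E39F07C9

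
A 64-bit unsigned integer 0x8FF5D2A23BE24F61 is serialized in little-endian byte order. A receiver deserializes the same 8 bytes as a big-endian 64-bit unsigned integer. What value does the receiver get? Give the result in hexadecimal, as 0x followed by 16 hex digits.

0x614FE23BA2D2F58F

Stored little-endian, the bytes at ascending addresses are 61 4F E2 3B A2 D2 F5 8F.
Read back as big-endian, the last byte is least significant, giving 0x614FE23BA2D2F58F.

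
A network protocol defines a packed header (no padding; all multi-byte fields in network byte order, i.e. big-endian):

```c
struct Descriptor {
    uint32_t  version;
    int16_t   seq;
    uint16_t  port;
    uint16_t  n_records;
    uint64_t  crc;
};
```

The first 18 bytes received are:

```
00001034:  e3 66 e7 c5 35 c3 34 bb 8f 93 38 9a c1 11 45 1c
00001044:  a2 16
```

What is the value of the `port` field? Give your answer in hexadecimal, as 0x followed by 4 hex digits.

`port` follows `version` (4 B), `seq` (2 B), so it starts at offset 4 + 2 = 6 and occupies 2 bytes.
Bytes at offsets 6..7: 34 BB.
Big-endian: lowest address holds the most-significant byte.
The bytes are already most-significant first: 0x34BB.

0x34BB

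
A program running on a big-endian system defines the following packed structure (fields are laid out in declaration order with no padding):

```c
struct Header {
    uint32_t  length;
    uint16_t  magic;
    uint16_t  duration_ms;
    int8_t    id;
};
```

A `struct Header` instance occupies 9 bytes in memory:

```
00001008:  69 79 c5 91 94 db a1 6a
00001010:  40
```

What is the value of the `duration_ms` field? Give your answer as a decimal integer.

41322

`duration_ms` follows `length` (4 B), `magic` (2 B), so it starts at offset 4 + 2 = 6 and occupies 2 bytes.
Bytes at offsets 6..7: A1 6A.
Big-endian stores the most-significant byte at the lowest address.
The bytes are already most-significant first: 0xA16A.
0xA16A = 41322.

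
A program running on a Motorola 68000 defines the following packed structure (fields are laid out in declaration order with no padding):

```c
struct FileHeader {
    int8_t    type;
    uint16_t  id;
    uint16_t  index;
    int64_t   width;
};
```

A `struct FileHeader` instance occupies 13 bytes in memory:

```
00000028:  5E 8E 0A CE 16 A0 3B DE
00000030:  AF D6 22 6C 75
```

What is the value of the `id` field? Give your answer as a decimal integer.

36362

`id` follows `type` (1 byte), so it starts at byte offset 1 and occupies 2 bytes.
Bytes at offsets 1..2: 8E 0A.
In big-endian order the high byte comes first in memory.
The bytes are already most-significant first: 0x8E0A.
0x8E0A = 36362.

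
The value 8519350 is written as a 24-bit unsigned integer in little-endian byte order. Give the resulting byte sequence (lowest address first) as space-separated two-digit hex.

8519350 in hexadecimal, padded to 24 bits, is 0x81FEB6.
Split into bytes (most-significant first): 81 FE B6.
In little-endian order the low byte comes first in memory.
So at ascending addresses the bytes are B6 FE 81.

B6 FE 81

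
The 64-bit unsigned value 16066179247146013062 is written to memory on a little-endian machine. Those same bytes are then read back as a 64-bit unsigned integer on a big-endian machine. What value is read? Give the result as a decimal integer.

9660753552905664222

16066179247146013062 in 64-bit hexadecimal is 0xDEF688E72BE41186.
Stored little-endian, the bytes at ascending addresses are 86 11 E4 2B E7 88 F6 DE.
Read back as big-endian, the last byte is least significant, giving 0x8611E42BE788F6DE.
0x8611E42BE788F6DE = 9660753552905664222.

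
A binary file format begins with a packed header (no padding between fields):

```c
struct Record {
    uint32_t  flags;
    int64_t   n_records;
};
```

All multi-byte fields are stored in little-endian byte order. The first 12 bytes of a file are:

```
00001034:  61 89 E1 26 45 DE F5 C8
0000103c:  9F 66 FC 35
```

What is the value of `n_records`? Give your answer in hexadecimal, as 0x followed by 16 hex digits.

`n_records` follows `flags` (4 bytes), so it starts at byte offset 4 and occupies 8 bytes.
Bytes at offsets 4..11: 45 DE F5 C8 9F 66 FC 35.
In little-endian order the low byte comes first in memory.
Reassemble most-significant byte first: 35 FC 66 9F C8 F5 DE 45 → 0x35FC669FC8F5DE45.

0x35FC669FC8F5DE45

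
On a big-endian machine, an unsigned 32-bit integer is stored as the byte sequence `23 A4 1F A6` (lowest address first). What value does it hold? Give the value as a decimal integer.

Big-endian: lowest address holds the most-significant byte.
The bytes are already most-significant first: 0x23A41FA6.
0x23A41FA6 = 597958566.

597958566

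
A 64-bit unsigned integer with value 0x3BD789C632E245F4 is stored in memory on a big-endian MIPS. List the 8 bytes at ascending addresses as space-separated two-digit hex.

3B D7 89 C6 32 E2 45 F4

Split into bytes (most-significant first): 3B D7 89 C6 32 E2 45 F4.
Big-endian stores the most-significant byte at the lowest address.
So the memory order matches the most-significant-first order: 3B D7 89 C6 32 E2 45 F4.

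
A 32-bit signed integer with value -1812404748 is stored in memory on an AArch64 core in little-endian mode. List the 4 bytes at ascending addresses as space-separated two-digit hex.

Two's complement of -1812404748 in 32 bits: 1812404748 = 0x6C071A0C; invert → 0x93F8E5F3; add 1 → 0x93F8E5F4.
Split into bytes (most-significant first): 93 F8 E5 F4.
In little-endian order the low byte comes first in memory.
So at ascending addresses the bytes are F4 E5 F8 93.

F4 E5 F8 93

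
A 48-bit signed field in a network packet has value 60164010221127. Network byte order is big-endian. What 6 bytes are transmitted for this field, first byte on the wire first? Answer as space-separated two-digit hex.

36 B8 06 75 1E 47

60164010221127 in hexadecimal, padded to 48 bits, is 0x36B806751E47.
Split into bytes (most-significant first): 36 B8 06 75 1E 47.
In big-endian order the high byte comes first in memory.
So the memory order matches the most-significant-first order: 36 B8 06 75 1E 47.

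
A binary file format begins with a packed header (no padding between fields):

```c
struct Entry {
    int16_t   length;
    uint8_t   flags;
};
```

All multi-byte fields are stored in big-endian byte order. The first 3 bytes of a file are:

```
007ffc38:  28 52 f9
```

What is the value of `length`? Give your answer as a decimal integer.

`length` is the first field, at byte offset 0, occupying 2 bytes.
Bytes at offsets 0..1: 28 52.
In big-endian order the high byte comes first in memory.
The bytes are already most-significant first: 0x2852.
0x2852 = 10322.

10322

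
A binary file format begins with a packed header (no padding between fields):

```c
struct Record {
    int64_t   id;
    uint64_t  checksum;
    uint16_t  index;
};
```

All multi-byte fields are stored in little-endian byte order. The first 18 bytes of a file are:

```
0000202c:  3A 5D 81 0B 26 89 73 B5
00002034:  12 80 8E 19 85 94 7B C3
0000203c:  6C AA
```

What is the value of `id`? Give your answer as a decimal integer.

-5371799134028079814

`id` is the first field, at byte offset 0, occupying 8 bytes.
Bytes at offsets 0..7: 3A 5D 81 0B 26 89 73 B5.
In little-endian order the low byte comes first in memory.
Reassemble most-significant byte first: B5 73 89 26 0B 81 5D 3A → 0xB57389260B815D3A.
Top bit is set, so as a signed 64-bit value this is 0xB57389260B815D3A − 2^64 = -5371799134028079814.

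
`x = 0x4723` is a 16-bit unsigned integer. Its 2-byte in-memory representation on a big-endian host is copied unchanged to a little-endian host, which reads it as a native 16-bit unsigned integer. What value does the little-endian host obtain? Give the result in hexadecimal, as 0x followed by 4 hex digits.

0x2347

Stored big-endian, the bytes at ascending addresses are 47 23.
Read back as little-endian, the first byte is least significant, giving 0x2347.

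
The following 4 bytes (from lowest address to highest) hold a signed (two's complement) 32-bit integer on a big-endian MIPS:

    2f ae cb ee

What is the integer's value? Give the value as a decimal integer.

799984622

Big-endian: lowest address holds the most-significant byte.
The bytes are already most-significant first: 0x2FAECBEE.
0x2FAECBEE = 799984622.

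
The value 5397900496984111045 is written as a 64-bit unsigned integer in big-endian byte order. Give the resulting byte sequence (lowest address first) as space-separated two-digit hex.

5397900496984111045 in hexadecimal, padded to 64 bits, is 0x4AE931E717A477C5.
Split into bytes (most-significant first): 4A E9 31 E7 17 A4 77 C5.
In big-endian order the high byte comes first in memory.
So the memory order matches the most-significant-first order: 4A E9 31 E7 17 A4 77 C5.

4A E9 31 E7 17 A4 77 C5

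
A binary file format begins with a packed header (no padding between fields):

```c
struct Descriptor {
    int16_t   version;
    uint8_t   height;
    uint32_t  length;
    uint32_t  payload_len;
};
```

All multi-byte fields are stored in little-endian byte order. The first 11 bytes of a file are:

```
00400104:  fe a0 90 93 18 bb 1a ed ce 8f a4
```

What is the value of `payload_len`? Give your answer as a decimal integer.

2760888045

`payload_len` follows `version` (2 B), `height` (1 B), `length` (4 B), so it starts at offset 2 + 1 + 4 = 7 and occupies 4 bytes.
Bytes at offsets 7..10: ED CE 8F A4.
Little-endian: lowest address holds the least-significant byte.
Reassemble most-significant byte first: A4 8F CE ED → 0xA48FCEED.
0xA48FCEED = 2760888045.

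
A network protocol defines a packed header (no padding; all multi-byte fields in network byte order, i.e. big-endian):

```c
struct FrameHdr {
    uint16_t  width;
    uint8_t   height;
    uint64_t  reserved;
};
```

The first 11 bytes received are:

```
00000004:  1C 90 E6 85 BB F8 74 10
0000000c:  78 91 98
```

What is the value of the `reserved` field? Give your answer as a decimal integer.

`reserved` follows `width` (2 B), `height` (1 B), so it starts at offset 2 + 1 = 3 and occupies 8 bytes.
Bytes at offsets 3..10: 85 BB F8 74 10 78 91 98.
Big-endian: lowest address holds the most-significant byte.
The bytes are already most-significant first: 0x85BBF87410789198.
0x85BBF87410789198 = 9636569005065539992.

9636569005065539992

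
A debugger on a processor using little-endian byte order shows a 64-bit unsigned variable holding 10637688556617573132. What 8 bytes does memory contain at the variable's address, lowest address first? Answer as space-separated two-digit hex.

0C A3 6D A0 61 A9 A0 93

10637688556617573132 in hexadecimal, padded to 64 bits, is 0x93A0A961A06DA30C.
Split into bytes (most-significant first): 93 A0 A9 61 A0 6D A3 0C.
In little-endian order the low byte comes first in memory.
So at ascending addresses the bytes are 0C A3 6D A0 61 A9 A0 93.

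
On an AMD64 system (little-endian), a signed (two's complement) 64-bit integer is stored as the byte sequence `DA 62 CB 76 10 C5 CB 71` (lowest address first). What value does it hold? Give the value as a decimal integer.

Little-endian: lowest address holds the least-significant byte.
Reassemble most-significant byte first: 71 CB C5 10 76 CB 62 DA → 0x71CBC51076CB62DA.
0x71CBC51076CB62DA = 8199864221061309146.

8199864221061309146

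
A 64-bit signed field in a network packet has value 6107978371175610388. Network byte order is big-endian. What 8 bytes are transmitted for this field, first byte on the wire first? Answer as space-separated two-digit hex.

54 C3 E5 F7 95 B0 F8 14

6107978371175610388 in hexadecimal, padded to 64 bits, is 0x54C3E5F795B0F814.
Split into bytes (most-significant first): 54 C3 E5 F7 95 B0 F8 14.
Big-endian stores the most-significant byte at the lowest address.
So the memory order matches the most-significant-first order: 54 C3 E5 F7 95 B0 F8 14.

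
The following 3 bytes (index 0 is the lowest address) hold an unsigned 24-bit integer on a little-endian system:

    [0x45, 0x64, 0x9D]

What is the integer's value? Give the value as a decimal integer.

10314821

Little-endian: lowest address holds the least-significant byte.
Reassemble most-significant byte first: 9D 64 45 → 0x9D6445.
0x9D6445 = 10314821.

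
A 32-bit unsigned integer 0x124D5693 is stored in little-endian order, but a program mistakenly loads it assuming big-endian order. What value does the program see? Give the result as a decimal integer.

Stored little-endian, the bytes at ascending addresses are 93 56 4D 12.
Read back as big-endian, the last byte is least significant, giving 0x93564D12.
0x93564D12 = 2471906578.

2471906578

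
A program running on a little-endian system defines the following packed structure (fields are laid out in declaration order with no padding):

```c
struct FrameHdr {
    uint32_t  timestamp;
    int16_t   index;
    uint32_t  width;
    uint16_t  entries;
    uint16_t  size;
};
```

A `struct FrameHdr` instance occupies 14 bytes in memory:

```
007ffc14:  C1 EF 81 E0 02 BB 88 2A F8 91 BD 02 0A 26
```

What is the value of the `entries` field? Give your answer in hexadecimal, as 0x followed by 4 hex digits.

`entries` follows `timestamp` (4 B), `index` (2 B), `width` (4 B), so it starts at offset 4 + 2 + 4 = 10 and occupies 2 bytes.
Bytes at offsets 10..11: BD 02.
Little-endian: lowest address holds the least-significant byte.
Reassemble most-significant byte first: 02 BD → 0x02BD.

0x02BD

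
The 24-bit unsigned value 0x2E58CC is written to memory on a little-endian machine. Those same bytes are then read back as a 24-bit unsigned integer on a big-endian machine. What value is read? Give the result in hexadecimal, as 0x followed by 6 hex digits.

0xCC582E

Stored little-endian, the bytes at ascending addresses are CC 58 2E.
Read back as big-endian, the last byte is least significant, giving 0xCC582E.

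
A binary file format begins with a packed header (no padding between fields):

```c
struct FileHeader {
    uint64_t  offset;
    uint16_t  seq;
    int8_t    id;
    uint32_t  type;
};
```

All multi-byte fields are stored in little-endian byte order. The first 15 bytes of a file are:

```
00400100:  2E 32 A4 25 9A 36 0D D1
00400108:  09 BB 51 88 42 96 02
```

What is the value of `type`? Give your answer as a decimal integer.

`type` follows `offset` (8 B), `seq` (2 B), `id` (1 B), so it starts at offset 8 + 2 + 1 = 11 and occupies 4 bytes.
Bytes at offsets 11..14: 88 42 96 02.
Little-endian: lowest address holds the least-significant byte.
Reassemble most-significant byte first: 02 96 42 88 → 0x02964288.
0x02964288 = 43401864.

43401864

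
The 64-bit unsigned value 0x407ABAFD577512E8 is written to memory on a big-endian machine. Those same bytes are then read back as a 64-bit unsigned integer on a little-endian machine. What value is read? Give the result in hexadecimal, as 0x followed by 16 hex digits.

0xE8127557FDBA7A40

Stored big-endian, the bytes at ascending addresses are 40 7A BA FD 57 75 12 E8.
Read back as little-endian, the first byte is least significant, giving 0xE8127557FDBA7A40.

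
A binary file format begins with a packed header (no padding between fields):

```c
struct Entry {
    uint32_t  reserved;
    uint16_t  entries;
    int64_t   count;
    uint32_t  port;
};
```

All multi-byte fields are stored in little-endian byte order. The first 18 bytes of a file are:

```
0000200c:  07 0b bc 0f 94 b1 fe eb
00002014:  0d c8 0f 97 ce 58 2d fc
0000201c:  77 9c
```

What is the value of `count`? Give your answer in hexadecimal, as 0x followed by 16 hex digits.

`count` follows `reserved` (4 B), `entries` (2 B), so it starts at offset 4 + 2 = 6 and occupies 8 bytes.
Bytes at offsets 6..13: FE EB 0D C8 0F 97 CE 58.
In little-endian order the low byte comes first in memory.
Reassemble most-significant byte first: 58 CE 97 0F C8 0D EB FE → 0x58CE970FC80DEBFE.

0x58CE970FC80DEBFE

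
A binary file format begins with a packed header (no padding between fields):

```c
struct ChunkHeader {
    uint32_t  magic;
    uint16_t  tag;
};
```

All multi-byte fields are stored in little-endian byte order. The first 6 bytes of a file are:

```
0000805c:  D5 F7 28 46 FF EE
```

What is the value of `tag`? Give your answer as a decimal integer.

61183

`tag` follows `magic` (4 bytes), so it starts at byte offset 4 and occupies 2 bytes.
Bytes at offsets 4..5: FF EE.
Little-endian: lowest address holds the least-significant byte.
Reassemble most-significant byte first: EE FF → 0xEEFF.
0xEEFF = 61183.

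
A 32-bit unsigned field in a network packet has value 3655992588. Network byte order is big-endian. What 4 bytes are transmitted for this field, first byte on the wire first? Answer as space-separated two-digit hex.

D9 EA 05 0C

3655992588 in hexadecimal, padded to 32 bits, is 0xD9EA050C.
Split into bytes (most-significant first): D9 EA 05 0C.
Big-endian: lowest address holds the most-significant byte.
So the memory order matches the most-significant-first order: D9 EA 05 0C.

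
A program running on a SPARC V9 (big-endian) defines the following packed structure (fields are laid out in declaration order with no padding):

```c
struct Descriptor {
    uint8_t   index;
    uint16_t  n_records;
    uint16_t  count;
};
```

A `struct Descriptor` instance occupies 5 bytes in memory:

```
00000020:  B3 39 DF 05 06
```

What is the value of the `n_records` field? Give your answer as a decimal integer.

14815

`n_records` follows `index` (1 byte), so it starts at byte offset 1 and occupies 2 bytes.
Bytes at offsets 1..2: 39 DF.
Big-endian stores the most-significant byte at the lowest address.
The bytes are already most-significant first: 0x39DF.
0x39DF = 14815.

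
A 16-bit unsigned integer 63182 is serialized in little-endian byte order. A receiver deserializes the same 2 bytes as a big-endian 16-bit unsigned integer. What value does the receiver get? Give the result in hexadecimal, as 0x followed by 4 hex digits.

0xCEF6

63182 in 16-bit hexadecimal is 0xF6CE.
Stored little-endian, the bytes at ascending addresses are CE F6.
Read back as big-endian, the last byte is least significant, giving 0xCEF6.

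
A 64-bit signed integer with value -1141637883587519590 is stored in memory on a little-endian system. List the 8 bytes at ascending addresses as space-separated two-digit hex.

9A 1B A3 BE 64 16 28 F0

Two's complement of -1141637883587519590 in 64 bits: 1141637883587519590 = 0x0FD7E99B415CE466; invert → 0xF0281664BEA31B99; add 1 → 0xF0281664BEA31B9A.
Split into bytes (most-significant first): F0 28 16 64 BE A3 1B 9A.
In little-endian order the low byte comes first in memory.
So at ascending addresses the bytes are 9A 1B A3 BE 64 16 28 F0.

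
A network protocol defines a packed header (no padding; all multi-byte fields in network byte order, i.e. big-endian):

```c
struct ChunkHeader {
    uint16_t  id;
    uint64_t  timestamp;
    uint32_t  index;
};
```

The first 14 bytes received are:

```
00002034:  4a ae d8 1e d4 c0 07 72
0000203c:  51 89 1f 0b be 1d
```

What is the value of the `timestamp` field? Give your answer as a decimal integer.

15573118482717495689

`timestamp` follows `id` (2 bytes), so it starts at byte offset 2 and occupies 8 bytes.
Bytes at offsets 2..9: D8 1E D4 C0 07 72 51 89.
Big-endian: lowest address holds the most-significant byte.
The bytes are already most-significant first: 0xD81ED4C007725189.
0xD81ED4C007725189 = 15573118482717495689.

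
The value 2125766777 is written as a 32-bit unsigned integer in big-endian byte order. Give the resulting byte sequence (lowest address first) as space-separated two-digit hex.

7E B4 A0 79

2125766777 in hexadecimal, padded to 32 bits, is 0x7EB4A079.
Split into bytes (most-significant first): 7E B4 A0 79.
Big-endian stores the most-significant byte at the lowest address.
So the memory order matches the most-significant-first order: 7E B4 A0 79.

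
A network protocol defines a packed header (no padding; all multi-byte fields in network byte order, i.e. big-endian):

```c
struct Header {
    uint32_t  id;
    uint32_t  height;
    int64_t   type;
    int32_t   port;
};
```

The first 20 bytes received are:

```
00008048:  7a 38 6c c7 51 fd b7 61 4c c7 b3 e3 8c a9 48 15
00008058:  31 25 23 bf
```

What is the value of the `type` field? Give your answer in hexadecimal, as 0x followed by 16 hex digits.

`type` follows `id` (4 B), `height` (4 B), so it starts at offset 4 + 4 = 8 and occupies 8 bytes.
Bytes at offsets 8..15: 4C C7 B3 E3 8C A9 48 15.
Big-endian: lowest address holds the most-significant byte.
The bytes are already most-significant first: 0x4CC7B3E38CA94815.

0x4CC7B3E38CA94815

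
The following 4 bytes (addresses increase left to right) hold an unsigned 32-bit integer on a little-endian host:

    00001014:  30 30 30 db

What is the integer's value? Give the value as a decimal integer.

Little-endian stores the least-significant byte at the lowest address.
Reassemble most-significant byte first: DB 30 30 30 → 0xDB303030.
0xDB303030 = 3677368368.

3677368368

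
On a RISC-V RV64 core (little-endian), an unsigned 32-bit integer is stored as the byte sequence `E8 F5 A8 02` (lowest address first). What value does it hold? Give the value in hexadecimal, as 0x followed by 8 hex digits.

0x02A8F5E8

Little-endian: lowest address holds the least-significant byte.
Reassemble most-significant byte first: 02 A8 F5 E8 → 0x02A8F5E8.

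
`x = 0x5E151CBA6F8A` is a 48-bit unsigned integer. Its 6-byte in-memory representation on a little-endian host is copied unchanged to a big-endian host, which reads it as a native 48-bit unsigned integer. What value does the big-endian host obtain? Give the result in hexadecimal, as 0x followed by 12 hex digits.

0x8A6FBA1C155E

Stored little-endian, the bytes at ascending addresses are 8A 6F BA 1C 15 5E.
Read back as big-endian, the last byte is least significant, giving 0x8A6FBA1C155E.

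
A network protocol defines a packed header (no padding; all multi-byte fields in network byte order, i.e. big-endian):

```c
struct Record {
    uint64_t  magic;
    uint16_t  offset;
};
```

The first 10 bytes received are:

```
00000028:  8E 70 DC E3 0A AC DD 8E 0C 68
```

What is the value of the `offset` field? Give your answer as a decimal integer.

`offset` follows `magic` (8 bytes), so it starts at byte offset 8 and occupies 2 bytes.
Bytes at offsets 8..9: 0C 68.
Big-endian stores the most-significant byte at the lowest address.
The bytes are already most-significant first: 0x0C68.
0x0C68 = 3176.

3176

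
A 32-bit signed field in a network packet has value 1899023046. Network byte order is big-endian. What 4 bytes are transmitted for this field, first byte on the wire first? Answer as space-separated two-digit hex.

71 30 CA C6

1899023046 in hexadecimal, padded to 32 bits, is 0x7130CAC6.
Split into bytes (most-significant first): 71 30 CA C6.
In big-endian order the high byte comes first in memory.
So the memory order matches the most-significant-first order: 71 30 CA C6.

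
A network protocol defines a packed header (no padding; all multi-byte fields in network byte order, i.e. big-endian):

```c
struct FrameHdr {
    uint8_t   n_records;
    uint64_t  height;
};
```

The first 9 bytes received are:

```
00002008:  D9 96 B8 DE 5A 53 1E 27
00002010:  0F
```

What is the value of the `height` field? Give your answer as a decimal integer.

`height` follows `n_records` (1 byte), so it starts at byte offset 1 and occupies 8 bytes.
Bytes at offsets 1..8: 96 B8 DE 5A 53 1E 27 0F.
In big-endian order the high byte comes first in memory.
The bytes are already most-significant first: 0x96B8DE5A531E270F.
0x96B8DE5A531E270F = 10860674980926859023.

10860674980926859023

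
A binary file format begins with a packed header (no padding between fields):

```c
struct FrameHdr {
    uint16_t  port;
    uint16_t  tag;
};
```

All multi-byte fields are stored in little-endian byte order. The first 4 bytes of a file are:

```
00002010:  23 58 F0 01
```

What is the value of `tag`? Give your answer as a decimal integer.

`tag` follows `port` (2 bytes), so it starts at byte offset 2 and occupies 2 bytes.
Bytes at offsets 2..3: F0 01.
In little-endian order the low byte comes first in memory.
Reassemble most-significant byte first: 01 F0 → 0x01F0.
0x01F0 = 496.

496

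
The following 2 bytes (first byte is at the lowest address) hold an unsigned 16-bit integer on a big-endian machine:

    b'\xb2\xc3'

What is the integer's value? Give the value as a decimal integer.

45763

Big-endian: lowest address holds the most-significant byte.
The bytes are already most-significant first: 0xB2C3.
0xB2C3 = 45763.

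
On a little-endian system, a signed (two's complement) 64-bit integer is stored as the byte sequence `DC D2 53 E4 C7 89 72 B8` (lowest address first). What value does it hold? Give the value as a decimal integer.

Little-endian stores the least-significant byte at the lowest address.
Reassemble most-significant byte first: B8 72 89 C7 E4 53 D2 DC → 0xB87289C7E453D2DC.
Top bit is set, so as a signed 64-bit value this is 0xB87289C7E453D2DC − 2^64 = -5155907131763600676.

-5155907131763600676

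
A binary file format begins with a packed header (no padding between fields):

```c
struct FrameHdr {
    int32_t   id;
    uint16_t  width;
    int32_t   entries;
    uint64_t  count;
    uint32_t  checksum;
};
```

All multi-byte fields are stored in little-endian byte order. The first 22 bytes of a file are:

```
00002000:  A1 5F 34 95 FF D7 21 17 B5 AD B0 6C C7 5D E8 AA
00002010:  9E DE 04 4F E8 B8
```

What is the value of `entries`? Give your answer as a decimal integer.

`entries` follows `id` (4 B), `width` (2 B), so it starts at offset 4 + 2 = 6 and occupies 4 bytes.
Bytes at offsets 6..9: 21 17 B5 AD.
Little-endian stores the least-significant byte at the lowest address.
Reassemble most-significant byte first: AD B5 17 21 → 0xADB51721.
Top bit is set, so as a signed 32-bit value this is 0xADB51721 − 2^32 = -1380640991.

-1380640991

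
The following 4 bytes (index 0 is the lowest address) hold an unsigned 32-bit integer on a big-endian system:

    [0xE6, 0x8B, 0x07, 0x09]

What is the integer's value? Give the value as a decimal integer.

Big-endian: lowest address holds the most-significant byte.
The bytes are already most-significant first: 0xE68B0709.
0xE68B0709 = 3867870985.

3867870985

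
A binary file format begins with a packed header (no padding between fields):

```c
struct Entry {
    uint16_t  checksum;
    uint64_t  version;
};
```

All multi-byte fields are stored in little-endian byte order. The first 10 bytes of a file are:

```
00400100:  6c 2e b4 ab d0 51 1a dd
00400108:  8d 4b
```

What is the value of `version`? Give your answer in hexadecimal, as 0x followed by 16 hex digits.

0x4B8DDD1A51D0ABB4

`version` follows `checksum` (2 bytes), so it starts at byte offset 2 and occupies 8 bytes.
Bytes at offsets 2..9: B4 AB D0 51 1A DD 8D 4B.
In little-endian order the low byte comes first in memory.
Reassemble most-significant byte first: 4B 8D DD 1A 51 D0 AB B4 → 0x4B8DDD1A51D0ABB4.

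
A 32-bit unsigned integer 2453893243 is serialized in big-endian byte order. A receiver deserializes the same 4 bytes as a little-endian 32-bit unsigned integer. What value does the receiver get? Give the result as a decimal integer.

2070954898

2453893243 in 32-bit hexadecimal is 0x9243707B.
Stored big-endian, the bytes at ascending addresses are 92 43 70 7B.
Read back as little-endian, the first byte is least significant, giving 0x7B704392.
0x7B704392 = 2070954898.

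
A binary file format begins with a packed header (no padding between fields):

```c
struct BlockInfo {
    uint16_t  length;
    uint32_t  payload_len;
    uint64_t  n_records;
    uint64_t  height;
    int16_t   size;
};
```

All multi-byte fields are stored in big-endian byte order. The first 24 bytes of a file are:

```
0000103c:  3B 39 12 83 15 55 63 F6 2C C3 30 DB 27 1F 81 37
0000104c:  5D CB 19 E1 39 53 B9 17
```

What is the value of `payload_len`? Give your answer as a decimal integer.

310580565

`payload_len` follows `length` (2 bytes), so it starts at byte offset 2 and occupies 4 bytes.
Bytes at offsets 2..5: 12 83 15 55.
In big-endian order the high byte comes first in memory.
The bytes are already most-significant first: 0x12831555.
0x12831555 = 310580565.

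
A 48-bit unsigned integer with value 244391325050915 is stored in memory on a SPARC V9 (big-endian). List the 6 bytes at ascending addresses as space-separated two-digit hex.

DE 45 CA 1D A8 23

244391325050915 in hexadecimal, padded to 48 bits, is 0xDE45CA1DA823.
Split into bytes (most-significant first): DE 45 CA 1D A8 23.
Big-endian stores the most-significant byte at the lowest address.
So the memory order matches the most-significant-first order: DE 45 CA 1D A8 23.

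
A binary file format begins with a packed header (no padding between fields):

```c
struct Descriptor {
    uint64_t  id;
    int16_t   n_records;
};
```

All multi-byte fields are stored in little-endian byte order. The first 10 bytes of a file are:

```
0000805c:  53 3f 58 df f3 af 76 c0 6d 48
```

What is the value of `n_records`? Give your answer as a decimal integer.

18541

`n_records` follows `id` (8 bytes), so it starts at byte offset 8 and occupies 2 bytes.
Bytes at offsets 8..9: 6D 48.
Little-endian stores the least-significant byte at the lowest address.
Reassemble most-significant byte first: 48 6D → 0x486D.
0x486D = 18541.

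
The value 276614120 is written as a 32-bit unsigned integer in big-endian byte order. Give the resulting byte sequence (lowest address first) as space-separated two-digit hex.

276614120 in hexadecimal, padded to 32 bits, is 0x107CCBE8.
Split into bytes (most-significant first): 10 7C CB E8.
Big-endian: lowest address holds the most-significant byte.
So the memory order matches the most-significant-first order: 10 7C CB E8.

10 7C CB E8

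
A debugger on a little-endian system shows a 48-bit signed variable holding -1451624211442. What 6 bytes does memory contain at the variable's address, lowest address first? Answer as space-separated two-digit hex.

0E 5C 74 04 AE FE

Two's complement of -1451624211442 in 48 bits: 1451624211442 = 0x0151FB8BA3F2; invert → 0xFEAE04745C0D; add 1 → 0xFEAE04745C0E.
Split into bytes (most-significant first): FE AE 04 74 5C 0E.
In little-endian order the low byte comes first in memory.
So at ascending addresses the bytes are 0E 5C 74 04 AE FE.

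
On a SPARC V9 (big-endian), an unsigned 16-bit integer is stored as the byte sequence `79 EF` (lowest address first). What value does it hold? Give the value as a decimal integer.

Big-endian stores the most-significant byte at the lowest address.
The bytes are already most-significant first: 0x79EF.
0x79EF = 31215.

31215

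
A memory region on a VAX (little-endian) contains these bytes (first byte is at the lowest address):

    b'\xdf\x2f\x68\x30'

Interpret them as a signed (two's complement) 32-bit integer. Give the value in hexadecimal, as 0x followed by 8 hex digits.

Little-endian stores the least-significant byte at the lowest address.
Reassemble most-significant byte first: 30 68 2F DF → 0x30682FDF.

0x30682FDF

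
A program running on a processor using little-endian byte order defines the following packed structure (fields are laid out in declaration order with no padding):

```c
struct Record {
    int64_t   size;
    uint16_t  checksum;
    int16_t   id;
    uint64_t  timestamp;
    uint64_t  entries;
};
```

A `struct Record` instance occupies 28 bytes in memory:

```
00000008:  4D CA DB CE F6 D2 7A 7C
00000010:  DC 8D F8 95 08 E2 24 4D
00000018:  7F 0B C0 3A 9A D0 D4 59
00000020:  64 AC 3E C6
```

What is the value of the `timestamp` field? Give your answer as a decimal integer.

`timestamp` follows `size` (8 B), `checksum` (2 B), `id` (2 B), so it starts at offset 8 + 2 + 2 = 12 and occupies 8 bytes.
Bytes at offsets 12..19: 08 E2 24 4D 7F 0B C0 3A.
Little-endian stores the least-significant byte at the lowest address.
Reassemble most-significant byte first: 3A C0 0B 7F 4D 24 E2 08 → 0x3AC00B7F4D24E208.
0x3AC00B7F4D24E208 = 4233396291111281160.

4233396291111281160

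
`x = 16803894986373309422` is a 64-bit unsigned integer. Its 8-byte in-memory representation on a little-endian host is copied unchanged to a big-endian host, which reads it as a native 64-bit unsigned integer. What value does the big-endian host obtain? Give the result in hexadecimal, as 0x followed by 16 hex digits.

0xEEA3BF91756D33E9

16803894986373309422 in 64-bit hexadecimal is 0xE9336D7591BFA3EE.
Stored little-endian, the bytes at ascending addresses are EE A3 BF 91 75 6D 33 E9.
Read back as big-endian, the last byte is least significant, giving 0xEEA3BF91756D33E9.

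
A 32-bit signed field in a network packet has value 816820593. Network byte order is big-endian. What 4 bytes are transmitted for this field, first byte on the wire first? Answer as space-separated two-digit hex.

816820593 in hexadecimal, padded to 32 bits, is 0x30AFB171.
Split into bytes (most-significant first): 30 AF B1 71.
In big-endian order the high byte comes first in memory.
So the memory order matches the most-significant-first order: 30 AF B1 71.

30 AF B1 71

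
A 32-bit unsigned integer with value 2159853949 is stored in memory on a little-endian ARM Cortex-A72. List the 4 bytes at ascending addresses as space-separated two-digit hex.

2159853949 in hexadecimal, padded to 32 bits, is 0x80BCC17D.
Split into bytes (most-significant first): 80 BC C1 7D.
Little-endian stores the least-significant byte at the lowest address.
So at ascending addresses the bytes are 7D C1 BC 80.

7D C1 BC 80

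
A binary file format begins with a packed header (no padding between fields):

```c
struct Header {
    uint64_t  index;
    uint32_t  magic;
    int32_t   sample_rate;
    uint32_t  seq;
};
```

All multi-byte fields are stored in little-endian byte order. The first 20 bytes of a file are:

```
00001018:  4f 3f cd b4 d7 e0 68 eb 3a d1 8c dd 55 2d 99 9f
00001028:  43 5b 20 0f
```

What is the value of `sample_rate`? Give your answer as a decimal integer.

`sample_rate` follows `index` (8 B), `magic` (4 B), so it starts at offset 8 + 4 = 12 and occupies 4 bytes.
Bytes at offsets 12..15: 55 2D 99 9F.
Little-endian stores the least-significant byte at the lowest address.
Reassemble most-significant byte first: 9F 99 2D 55 → 0x9F992D55.
Top bit is set, so as a signed 32-bit value this is 0x9F992D55 − 2^32 = -1617351339.

-1617351339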